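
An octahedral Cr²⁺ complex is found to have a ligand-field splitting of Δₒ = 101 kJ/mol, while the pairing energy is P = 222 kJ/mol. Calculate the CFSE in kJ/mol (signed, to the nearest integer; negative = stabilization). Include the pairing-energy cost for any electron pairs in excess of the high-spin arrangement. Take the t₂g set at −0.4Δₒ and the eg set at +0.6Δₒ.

-61

Cr²⁺: group 6, so d-count = 6 − 2 = 4.
Here Δₒ < P (101 < 222), so the high-spin state is favoured.
Configuration: t₂g³ eg¹.
Orbital CFSE = -0.6Δₒ = -0.6 × 101 = -61 kJ/mol.
High-spin has no excess pairs, so no pairing correction applies.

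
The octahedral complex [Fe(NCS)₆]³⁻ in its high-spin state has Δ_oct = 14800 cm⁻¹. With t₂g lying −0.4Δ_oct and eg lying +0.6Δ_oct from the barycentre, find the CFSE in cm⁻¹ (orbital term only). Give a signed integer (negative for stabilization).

0

Each NCS⁻ contributes -1; 6 × (-1) = -6. With overall charge -3, Fe is in the +3 oxidation state.
Fe is in group 8, so Fe³⁺ is d⁵ (8 − 3 = 5).
The d⁵ electrons fill as t₂g³ eg².
CFSE(orbital) = 3×(-0.4Δ_oct) + 2×(0.6Δ_oct) = 0.0Δ_oct; with Δ_oct = 14800 cm⁻¹ that is 0 cm⁻¹.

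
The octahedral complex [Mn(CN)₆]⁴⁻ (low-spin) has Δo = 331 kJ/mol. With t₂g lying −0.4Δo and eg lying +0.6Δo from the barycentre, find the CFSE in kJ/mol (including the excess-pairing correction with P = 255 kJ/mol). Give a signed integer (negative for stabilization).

Each CN⁻ contributes -1; 6 × (-1) = -6. With overall charge -4, Mn is in the +2 oxidation state.
Mn is in group 7, so Mn²⁺ is d⁵ (7 − 2 = 5).
Electron filling gives t₂g⁵ eg⁰.
The orbital stabilization is -2.0Δo = -2.0 × 331 = -662 kJ/mol.
Pairing penalty: 2 pairs vs 0 in the high-spin reference → 2 extra × P = 510 kJ/mol.
Net CFSE = -662 + 510 = -152 kJ/mol.

-152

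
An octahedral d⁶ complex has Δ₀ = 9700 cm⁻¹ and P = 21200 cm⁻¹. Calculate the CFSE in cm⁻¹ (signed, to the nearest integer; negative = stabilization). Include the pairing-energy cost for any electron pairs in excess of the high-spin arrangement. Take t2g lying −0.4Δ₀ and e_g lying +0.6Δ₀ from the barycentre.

Here Δ₀ < P (9700 < 21200), so the high-spin state is favoured.
Configuration: t2g^4 e_g^2.
Orbital CFSE = -0.4Δ₀ = -0.4 × 9700 = -3880 cm⁻¹.
High-spin has no excess pairs, so no pairing correction applies.

-3880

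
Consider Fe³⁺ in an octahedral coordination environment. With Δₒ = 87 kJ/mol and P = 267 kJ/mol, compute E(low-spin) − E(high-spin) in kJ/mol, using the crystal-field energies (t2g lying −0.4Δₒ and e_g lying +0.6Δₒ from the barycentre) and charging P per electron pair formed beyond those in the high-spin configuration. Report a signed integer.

Fe is in group 8, so Fe³⁺ is d⁵ (8 − 3 = 5).
High-spin: t2g^3 e_g^2, CFSE = 0.0Δₒ = 0 kJ/mol.
Low-spin t2g^5 e_g^0 gives -2.0Δₒ = -174 kJ/mol, but forming 2 extra pairs costs 2P = 534 kJ/mol, so E(LS) = -174 + 534 = 360 kJ/mol.
Thus E(LS) − E(HS) = 360 kJ/mol.

360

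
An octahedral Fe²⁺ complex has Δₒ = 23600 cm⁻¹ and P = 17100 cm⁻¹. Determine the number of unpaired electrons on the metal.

0

Fe²⁺: group 8, so d-count = 8 − 2 = 6.
Here Δₒ > P (23600 > 17100), so the low-spin state is favoured.
Filling d⁶ accordingly: t₂g⁶ eg⁰.
Unpaired electrons: 0.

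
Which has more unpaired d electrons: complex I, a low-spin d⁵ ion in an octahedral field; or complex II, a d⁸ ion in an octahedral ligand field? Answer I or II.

I: t₂g⁵ eg⁰ → 1 unpaired.
II: t₂g⁶ eg² → 2 unpaired.
So II has more unpaired electrons.

II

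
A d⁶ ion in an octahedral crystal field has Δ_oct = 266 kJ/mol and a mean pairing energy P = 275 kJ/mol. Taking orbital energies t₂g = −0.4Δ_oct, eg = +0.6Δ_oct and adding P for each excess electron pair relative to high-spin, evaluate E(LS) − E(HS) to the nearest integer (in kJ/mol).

In the high-spin limit (t₂g⁴ eg²) the orbital term is -0.4Δ_oct = -106 kJ/mol, with no excess pairing.
Low-spin: t₂g⁶ eg⁰, orbital CFSE = -2.4Δ_oct = -638 kJ/mol; plus 2 excess pairs × P = +550 kJ/mol; total -88 kJ/mol.
E(LS) − E(HS) = -88 − (-106) = 18 kJ/mol.

18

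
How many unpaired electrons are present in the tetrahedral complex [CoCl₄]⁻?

Each Cl⁻ contributes -1; 4 × (-1) = -4. With overall charge -1, Co is in the +3 oxidation state.
Co³⁺: group 9, so d-count = 9 − 3 = 6.
Tetrahedral fields are weak (Δₜ ≈ 4/9 Δₒ), so electrons fill high-spin.
Configuration: e³ t₂³, giving 4 unpaired electrons.

4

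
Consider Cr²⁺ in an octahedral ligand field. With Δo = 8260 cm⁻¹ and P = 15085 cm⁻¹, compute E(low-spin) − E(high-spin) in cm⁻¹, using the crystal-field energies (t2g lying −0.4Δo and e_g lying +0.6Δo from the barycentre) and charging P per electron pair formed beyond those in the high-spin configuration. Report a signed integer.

6825

Cr sits in group 6; removing 2 electrons leaves Cr²⁺ with 6 − 2 = 4 d electrons.
High-spin d⁴ fills as t2g^3 e_g^1 with CFSE 3(−0.4) + 1(+0.6) = -0.6Δo = -4956 cm⁻¹.
For low-spin the configuration is t2g^4 e_g^0: orbital energy -1.6 × 8260 = -13216 cm⁻¹, and 1 additional pair relative to high-spin adds 15085 cm⁻¹, giving 1869 cm⁻¹.
The difference is 1869 − (-4956) = 6825 cm⁻¹, so high-spin lies lower.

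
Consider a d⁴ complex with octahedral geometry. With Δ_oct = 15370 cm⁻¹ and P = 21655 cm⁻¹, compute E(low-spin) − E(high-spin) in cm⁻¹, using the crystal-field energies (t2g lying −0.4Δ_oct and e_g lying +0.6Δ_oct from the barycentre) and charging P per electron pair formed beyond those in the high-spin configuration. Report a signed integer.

6285

High-spin: t2g^3 e_g^1, CFSE = -0.6Δ_oct = -9222 cm⁻¹.
Low-spin t2g^4 e_g^0 gives -1.6Δ_oct = -24592 cm⁻¹, but forming 1 extra pair costs 1P = 21655 cm⁻¹, so E(LS) = -24592 + 21655 = -2937 cm⁻¹.
The difference is -2937 − (-9222) = 6285 cm⁻¹, so high-spin lies lower.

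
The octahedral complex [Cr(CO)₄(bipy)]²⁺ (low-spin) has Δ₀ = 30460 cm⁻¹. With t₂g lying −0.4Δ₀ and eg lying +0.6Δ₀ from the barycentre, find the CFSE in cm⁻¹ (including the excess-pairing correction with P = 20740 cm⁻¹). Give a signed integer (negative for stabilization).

Ligand charges: 4×(+0) from CO and 1×(+0) from bipy sum to +0; with overall charge +2, Cr is +2.
Cr²⁺: group 6, so d-count = 6 − 2 = 4.
Configuration: t₂g⁴ eg⁰.
Orbital CFSE = 4(-0.4) + 0(0.6) = -1.6Δ₀ = -1.6 × 30460 = -48736 cm⁻¹.
Pairing penalty: 1 pair vs 0 in the high-spin reference → 1 extra × P = 20740 cm⁻¹.
Overall CFSE = -48736 + 20740 = -27996 cm⁻¹.

-27996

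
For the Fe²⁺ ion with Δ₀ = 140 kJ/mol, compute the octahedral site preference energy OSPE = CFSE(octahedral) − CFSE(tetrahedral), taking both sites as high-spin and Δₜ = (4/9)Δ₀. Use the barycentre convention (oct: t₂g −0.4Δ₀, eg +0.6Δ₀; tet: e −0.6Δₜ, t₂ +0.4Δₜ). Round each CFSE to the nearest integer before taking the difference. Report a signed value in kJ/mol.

Fe²⁺: group 8, so d-count = 8 − 2 = 6.
Octahedral (high-spin): t₂g⁴ eg², CFSE = 4(−0.4) + 2(+0.6) = -0.4Δ₀ = -0.4 × 140 = -56 kJ/mol.
Tetrahedral e³ t₂³ gives -0.6Δₜ = -0.6 × (4/9) × 140 = -37 kJ/mol.
OSPE = CFSE(oct) − CFSE(tet) = -56 − (-37) = -19 kJ/mol.

-19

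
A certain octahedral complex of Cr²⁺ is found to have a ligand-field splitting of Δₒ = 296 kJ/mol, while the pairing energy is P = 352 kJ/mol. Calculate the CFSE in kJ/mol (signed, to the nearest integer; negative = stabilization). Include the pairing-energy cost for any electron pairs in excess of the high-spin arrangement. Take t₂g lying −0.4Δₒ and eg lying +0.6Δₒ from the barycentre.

Group 6 minus oxidation state +2 gives a d⁴ configuration for Cr²⁺.
Here Δₒ < P (296 < 352), so the high-spin state is favoured.
That gives t₂g³ eg¹.
Orbital CFSE = -0.6Δₒ = -0.6 × 296 = -178 kJ/mol.
High-spin has no excess pairs, so no pairing correction applies.

-178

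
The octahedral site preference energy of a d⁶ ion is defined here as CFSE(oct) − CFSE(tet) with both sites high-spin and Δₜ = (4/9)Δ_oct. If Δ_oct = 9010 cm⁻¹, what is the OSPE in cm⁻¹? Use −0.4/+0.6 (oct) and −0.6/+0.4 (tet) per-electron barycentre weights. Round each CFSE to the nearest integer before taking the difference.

-1201

Octahedral (high-spin): t₂g⁴ eg², CFSE = 4(−0.4) + 2(+0.6) = -0.4Δ_oct = -0.4 × 9010 = -3604 cm⁻¹.
Tetrahedral: e³ t₂³, CFSE = 3(−0.6) + 3(+0.4) = -0.6Δₜ = -0.6 × (4/9) × 9010 = -2403 cm⁻¹.
OSPE = -3604 − (-2403) = -1201 cm⁻¹.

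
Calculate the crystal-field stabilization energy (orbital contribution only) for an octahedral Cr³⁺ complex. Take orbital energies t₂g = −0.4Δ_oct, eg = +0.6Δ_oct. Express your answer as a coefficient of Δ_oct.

Cr³⁺: group 6, so d-count = 6 − 3 = 3.
Configuration: t₂g³ eg⁰.
CFSE = 3(-0.4Δ_oct) + 0(0.6Δ_oct) = -1.2Δ_oct + 0.0Δ_oct = -1.2Δ_oct.

-1.2 Δ_oct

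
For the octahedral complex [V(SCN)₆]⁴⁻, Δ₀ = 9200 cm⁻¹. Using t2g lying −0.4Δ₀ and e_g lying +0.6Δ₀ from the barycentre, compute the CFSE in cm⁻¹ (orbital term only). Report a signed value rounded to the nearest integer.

-11040

Each SCN⁻ contributes -1; 6 × (-1) = -6. With overall charge -4, V is in the +2 oxidation state.
V²⁺: group 5, so d-count = 5 − 2 = 3.
Configuration: t2g^3 e_g^0.
Orbital CFSE = 3(-0.4) + 0(0.6) = -1.2Δ₀ = -1.2 × 9200 = -11040 cm⁻¹.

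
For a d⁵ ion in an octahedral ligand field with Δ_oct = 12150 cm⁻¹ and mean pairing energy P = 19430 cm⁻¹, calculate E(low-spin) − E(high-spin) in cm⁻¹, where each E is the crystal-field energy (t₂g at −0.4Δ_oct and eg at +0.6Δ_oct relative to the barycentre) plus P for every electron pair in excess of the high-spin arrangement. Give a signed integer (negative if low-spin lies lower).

In the high-spin limit (t₂g³ eg²) the orbital term is 0.0Δ_oct = 0 cm⁻¹, with no excess pairing.
Low-spin t₂g⁵ eg⁰ gives -2.0Δ_oct = -24300 cm⁻¹, but forming 2 extra pairs costs 2P = 38860 cm⁻¹, so E(LS) = -24300 + 38860 = 14560 cm⁻¹.
The difference is 14560 − (0) = 14560 cm⁻¹, so high-spin lies lower.

14560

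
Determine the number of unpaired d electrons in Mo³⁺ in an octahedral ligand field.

Group 6 minus oxidation state +3 gives a d³ configuration for Mo³⁺.
Configuration: t2g^3 e_g^0, giving 3 unpaired electrons.

3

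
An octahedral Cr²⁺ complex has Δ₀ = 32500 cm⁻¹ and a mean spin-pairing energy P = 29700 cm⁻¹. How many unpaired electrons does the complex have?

Group 6 minus oxidation state +2 gives a d⁴ configuration for Cr²⁺.
Since Δ₀ = 32500 cm⁻¹ > P = 29700 cm⁻¹, the complex adopts the low-spin configuration.
That gives t₂g⁴ eg⁰.
Unpaired electrons: 2.

2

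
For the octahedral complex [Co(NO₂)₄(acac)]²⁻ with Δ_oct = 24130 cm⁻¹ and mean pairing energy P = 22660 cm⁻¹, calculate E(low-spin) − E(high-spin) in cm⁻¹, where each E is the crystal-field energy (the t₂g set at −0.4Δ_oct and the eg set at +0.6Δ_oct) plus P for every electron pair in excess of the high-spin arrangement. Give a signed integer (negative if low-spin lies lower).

-2940

Ligand charges: 4×(-1) from NO₂⁻ and 1×(-1) from acac⁻ sum to -5; with overall charge -2, Co is +3.
Co sits in group 9; removing 3 electrons leaves Co³⁺ with 9 − 3 = 6 d electrons.
In the high-spin limit (t₂g⁴ eg²) the orbital term is -0.4Δ_oct = -9652 cm⁻¹, with no excess pairing.
Low-spin t₂g⁶ eg⁰ gives -2.4Δ_oct = -57912 cm⁻¹, but forming 2 extra pairs costs 2P = 45320 cm⁻¹, so E(LS) = -57912 + 45320 = -12592 cm⁻¹.
Thus E(LS) − E(HS) = -2940 cm⁻¹.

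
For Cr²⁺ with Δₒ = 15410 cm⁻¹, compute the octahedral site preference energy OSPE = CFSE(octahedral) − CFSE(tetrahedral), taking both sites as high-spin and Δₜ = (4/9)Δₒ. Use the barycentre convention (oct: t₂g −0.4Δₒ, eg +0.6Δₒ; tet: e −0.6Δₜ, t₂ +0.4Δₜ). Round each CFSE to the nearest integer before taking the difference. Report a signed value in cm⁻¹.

Cr is in group 6, so Cr²⁺ is d⁴ (6 − 2 = 4).
Octahedral (high-spin): t₂g³ eg¹, CFSE = 3(−0.4) + 1(+0.6) = -0.6Δₒ = -0.6 × 15410 = -9246 cm⁻¹.
Tetrahedral: e² t₂², CFSE = 2(−0.6) + 2(+0.4) = -0.4Δₜ = -0.4 × (4/9) × 15410 = -2740 cm⁻¹.
Subtracting, OSPE = -9246 − (-2740) = -6506 cm⁻¹.

-6506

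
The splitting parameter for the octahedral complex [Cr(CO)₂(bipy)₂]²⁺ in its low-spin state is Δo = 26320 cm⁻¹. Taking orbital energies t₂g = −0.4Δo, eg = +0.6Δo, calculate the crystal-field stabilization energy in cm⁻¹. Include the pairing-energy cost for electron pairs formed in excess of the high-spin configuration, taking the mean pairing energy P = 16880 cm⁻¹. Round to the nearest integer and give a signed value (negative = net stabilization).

-25232

Ligand charges: 2×(+0) from CO and 2×(+0) from bipy sum to +0; with overall charge +2, Cr is +2.
Group 6 minus oxidation state +2 gives a d⁴ configuration for Cr²⁺.
Electron filling gives t₂g⁴ eg⁰.
The orbital stabilization is -1.6Δo = -1.6 × 26320 = -42112 cm⁻¹.
Pairing penalty: 1 pair vs 0 in the high-spin reference → 1 extra × P = 16880 cm⁻¹.
Overall CFSE = -42112 + 16880 = -25232 cm⁻¹.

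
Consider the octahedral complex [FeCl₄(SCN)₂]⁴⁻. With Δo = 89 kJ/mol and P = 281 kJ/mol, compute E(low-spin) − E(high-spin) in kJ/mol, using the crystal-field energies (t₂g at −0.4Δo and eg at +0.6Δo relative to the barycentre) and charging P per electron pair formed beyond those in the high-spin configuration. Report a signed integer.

384

Ligand charges: 4×(-1) from Cl⁻ and 2×(-1) from SCN⁻ sum to -6; with overall charge -4, Fe is +2.
Fe²⁺: group 8, so d-count = 8 − 2 = 6.
High-spin: t₂g⁴ eg², CFSE = -0.4Δo = -36 kJ/mol.
Low-spin t₂g⁶ eg⁰ gives -2.4Δo = -214 kJ/mol, but forming 2 extra pairs costs 2P = 562 kJ/mol, so E(LS) = -214 + 562 = 348 kJ/mol.
The difference is 348 − (-36) = 384 kJ/mol, so high-spin lies lower.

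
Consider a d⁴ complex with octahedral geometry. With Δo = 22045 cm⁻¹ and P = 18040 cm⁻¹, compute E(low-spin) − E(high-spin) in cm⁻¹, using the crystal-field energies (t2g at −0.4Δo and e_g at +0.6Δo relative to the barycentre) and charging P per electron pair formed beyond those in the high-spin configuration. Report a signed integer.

-4005

High-spin: t2g^3 e_g^1, CFSE = -0.6Δo = -13227 cm⁻¹.
Low-spin: t2g^4 e_g^0, orbital CFSE = -1.6Δo = -35272 cm⁻¹; plus 1 excess pair × P = +18040 cm⁻¹; total -17232 cm⁻¹.
The difference is -17232 − (-13227) = -4005 cm⁻¹, so low-spin lies lower.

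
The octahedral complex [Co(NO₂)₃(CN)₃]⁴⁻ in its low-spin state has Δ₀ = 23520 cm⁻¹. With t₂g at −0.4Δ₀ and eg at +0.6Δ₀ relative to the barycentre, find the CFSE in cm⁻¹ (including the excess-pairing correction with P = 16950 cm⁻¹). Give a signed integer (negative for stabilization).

-25386

Ligand charges: 3×(-1) from NO₂⁻ and 3×(-1) from CN⁻ sum to -6; with overall charge -4, Co is +2.
Group 9 minus oxidation state +2 gives a d⁷ configuration for Co²⁺.
Electron filling gives t₂g⁶ eg¹.
Orbital CFSE = 6(-0.4) + 1(0.6) = -1.8Δ₀ = -1.8 × 23520 = -42336 cm⁻¹.
Relative to high-spin t₂g⁵ eg² (2 paired), the low-spin configuration has 1 additional pair, contributing +1 × 16950 = +16950 cm⁻¹.
Combining: -42336 + 16950 = -25386 cm⁻¹.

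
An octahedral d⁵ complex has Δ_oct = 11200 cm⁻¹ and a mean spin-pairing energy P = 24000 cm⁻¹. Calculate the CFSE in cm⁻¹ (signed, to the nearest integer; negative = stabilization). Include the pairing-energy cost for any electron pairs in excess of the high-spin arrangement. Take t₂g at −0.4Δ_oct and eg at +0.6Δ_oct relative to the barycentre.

With Δ_oct < P the complex is high-spin.
Configuration: t₂g³ eg².
Orbital CFSE = 0.0Δ_oct = 0.0 × 11200 = 0 cm⁻¹.
High-spin has no excess pairs, so no pairing correction applies.

0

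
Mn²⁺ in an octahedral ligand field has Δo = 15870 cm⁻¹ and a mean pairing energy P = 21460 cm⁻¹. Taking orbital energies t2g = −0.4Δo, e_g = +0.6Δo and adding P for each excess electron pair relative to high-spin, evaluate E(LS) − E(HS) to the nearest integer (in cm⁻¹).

11180

Mn is in group 7, so Mn²⁺ is d⁵ (7 − 2 = 5).
High-spin d⁵ fills as t2g^3 e_g^2 with CFSE 3(−0.4) + 2(+0.6) = 0.0Δo = 0 cm⁻¹.
Low-spin: t2g^5 e_g^0, orbital CFSE = -2.0Δo = -31740 cm⁻¹; plus 2 excess pairs × P = +42920 cm⁻¹; total 11180 cm⁻¹.
Thus E(LS) − E(HS) = 11180 cm⁻¹.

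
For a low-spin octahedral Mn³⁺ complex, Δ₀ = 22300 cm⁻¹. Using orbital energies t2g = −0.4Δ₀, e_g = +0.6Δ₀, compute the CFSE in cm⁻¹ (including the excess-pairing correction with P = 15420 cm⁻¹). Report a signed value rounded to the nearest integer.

-20260

Mn³⁺: group 7, so d-count = 7 − 3 = 4.
The d⁴ electrons fill as t2g^4 e_g^0.
The orbital stabilization is -1.6Δ₀ = -1.6 × 22300 = -35680 cm⁻¹.
Relative to high-spin t2g^3 e_g^1 (0 paired), the low-spin configuration has 1 additional pair, contributing +1 × 15420 = +15420 cm⁻¹.
Combining: -35680 + 15420 = -20260 cm⁻¹.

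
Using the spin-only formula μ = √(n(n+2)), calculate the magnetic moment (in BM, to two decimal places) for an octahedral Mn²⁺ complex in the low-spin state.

1.73 BM

Mn sits in group 7; removing 2 electrons leaves Mn²⁺ with 7 − 2 = 5 d electrons.
Configuration: t₂g⁵ eg⁰ → 1 unpaired electron.
μ(spin-only) = √[1(1+2)] = √3 ≈ 1.73 BM.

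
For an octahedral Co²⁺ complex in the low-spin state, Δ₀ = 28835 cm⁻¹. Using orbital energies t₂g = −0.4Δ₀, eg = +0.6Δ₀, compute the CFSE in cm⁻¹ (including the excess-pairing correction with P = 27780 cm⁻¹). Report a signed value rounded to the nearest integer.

Co²⁺: group 9, so d-count = 9 − 2 = 7.
Configuration: t₂g⁶ eg¹.
Orbital CFSE = 6(-0.4) + 1(0.6) = -1.8Δ₀ = -1.8 × 28835 = -51903 cm⁻¹.
High-spin d⁷ would be t₂g⁵ eg² with 2 pairs; low-spin has 3, so 1 excess pair costs +1P = +27780 cm⁻¹.
Overall CFSE = -51903 + 27780 = -24123 cm⁻¹.

-24123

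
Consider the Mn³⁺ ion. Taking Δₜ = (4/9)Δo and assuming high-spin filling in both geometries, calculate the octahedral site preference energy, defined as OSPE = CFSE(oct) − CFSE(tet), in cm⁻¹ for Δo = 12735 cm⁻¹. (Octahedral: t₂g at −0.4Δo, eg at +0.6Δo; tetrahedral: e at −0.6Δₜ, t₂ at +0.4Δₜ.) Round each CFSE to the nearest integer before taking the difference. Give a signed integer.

-5377

Mn is in group 7, so Mn³⁺ is d⁴ (7 − 3 = 4).
In an octahedral site d⁴ (HS) is t₂g³ eg¹, giving CFSE(oct) = -0.6Δo = -7641 cm⁻¹.
In a tetrahedral site the filling is e² t₂²: CFSE(tet) = -0.4Δₜ = -0.4 × (4/9)(12735) = -2264 cm⁻¹.
Subtracting, OSPE = -7641 − (-2264) = -5377 cm⁻¹.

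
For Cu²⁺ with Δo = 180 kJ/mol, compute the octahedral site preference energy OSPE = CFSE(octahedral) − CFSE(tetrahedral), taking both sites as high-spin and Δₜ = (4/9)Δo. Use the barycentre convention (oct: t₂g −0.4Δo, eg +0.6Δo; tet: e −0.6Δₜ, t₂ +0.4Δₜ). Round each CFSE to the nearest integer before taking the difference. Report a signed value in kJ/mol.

Group 11 minus oxidation state +2 gives a d⁹ configuration for Cu²⁺.
Octahedral (high-spin): t2g^6 e_g^3, CFSE = 6(−0.4) + 3(+0.6) = -0.6Δo = -0.6 × 180 = -108 kJ/mol.
Tetrahedral: e^4 t2^5, CFSE = 4(−0.6) + 5(+0.4) = -0.4Δₜ = -0.4 × (4/9) × 180 = -32 kJ/mol.
OSPE = CFSE(oct) − CFSE(tet) = -108 − (-32) = -76 kJ/mol.

-76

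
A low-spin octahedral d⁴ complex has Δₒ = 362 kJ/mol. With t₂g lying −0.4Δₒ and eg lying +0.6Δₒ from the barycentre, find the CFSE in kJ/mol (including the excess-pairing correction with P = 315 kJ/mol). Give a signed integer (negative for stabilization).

The d⁴ electrons fill as t₂g⁴ eg⁰.
Orbital CFSE = 4(-0.4) + 0(0.6) = -1.6Δₒ = -1.6 × 362 = -579 kJ/mol.
High-spin d⁴ would be t₂g³ eg¹ with 0 pairs; low-spin has 1, so 1 excess pair costs +1P = +315 kJ/mol.
Overall CFSE = -579 + 315 = -264 kJ/mol.

-264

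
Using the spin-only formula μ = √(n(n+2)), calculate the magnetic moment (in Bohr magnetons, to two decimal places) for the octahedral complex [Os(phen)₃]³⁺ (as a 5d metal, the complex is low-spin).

1.73 Bohr magnetons

phen is neutral, so the +3 overall charge sits on Os: oxidation state +3.
Os³⁺: group 8, so d-count = 8 − 3 = 5.
Configuration: t2g^5 e_g^0 → 1 unpaired electron.
μ(spin-only) = √[1(1+2)] = √3 ≈ 1.73 Bohr magnetons.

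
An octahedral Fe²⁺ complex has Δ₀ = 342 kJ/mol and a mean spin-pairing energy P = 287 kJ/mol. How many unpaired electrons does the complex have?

0

Fe sits in group 8; removing 2 electrons leaves Fe²⁺ with 8 − 2 = 6 d electrons.
Here Δ₀ > P (342 > 287), so the low-spin state is favoured.
Filling d⁶ accordingly: t₂g⁶ eg⁰.
Unpaired electrons: 0.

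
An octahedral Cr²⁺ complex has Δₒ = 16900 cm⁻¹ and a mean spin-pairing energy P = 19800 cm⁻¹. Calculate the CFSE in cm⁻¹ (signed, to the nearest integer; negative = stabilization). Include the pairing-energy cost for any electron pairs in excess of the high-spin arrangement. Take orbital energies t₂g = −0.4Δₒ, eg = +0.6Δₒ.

-10140

Cr sits in group 6; removing 2 electrons leaves Cr²⁺ with 6 − 2 = 4 d electrons.
Since Δₒ = 16900 cm⁻¹ < P = 19800 cm⁻¹, the complex adopts the high-spin configuration.
Configuration: t₂g³ eg¹.
Orbital CFSE = -0.6Δₒ = -0.6 × 16900 = -10140 cm⁻¹.
High-spin has no excess pairs, so no pairing correction applies.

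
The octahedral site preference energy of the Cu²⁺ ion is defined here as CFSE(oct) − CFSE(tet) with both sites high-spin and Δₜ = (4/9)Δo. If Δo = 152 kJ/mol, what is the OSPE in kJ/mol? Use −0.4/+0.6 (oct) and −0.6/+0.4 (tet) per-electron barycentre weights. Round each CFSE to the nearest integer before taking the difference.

-64

Cu²⁺: group 11, so d-count = 11 − 2 = 9.
Octahedral high-spin t2g^6 e_g^3: CFSE = -0.6 × 152 = -91 kJ/mol.
Tetrahedral e^4 t2^5 gives -0.4Δₜ = -0.4 × (4/9) × 152 = -27 kJ/mol.
OSPE = -91 − (-27) = -64 kJ/mol.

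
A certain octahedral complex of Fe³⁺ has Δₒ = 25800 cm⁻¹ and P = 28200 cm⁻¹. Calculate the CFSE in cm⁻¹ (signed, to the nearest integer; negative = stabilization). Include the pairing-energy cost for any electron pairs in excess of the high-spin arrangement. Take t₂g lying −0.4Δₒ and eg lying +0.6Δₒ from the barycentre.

0

Fe sits in group 8; removing 3 electrons leaves Fe³⁺ with 8 − 3 = 5 d electrons.
Here Δₒ < P (25800 < 28200), so the high-spin state is favoured.
That gives t₂g³ eg².
Orbital CFSE = 0.0Δₒ = 0.0 × 25800 = 0 cm⁻¹.
High-spin has no excess pairs, so no pairing correction applies.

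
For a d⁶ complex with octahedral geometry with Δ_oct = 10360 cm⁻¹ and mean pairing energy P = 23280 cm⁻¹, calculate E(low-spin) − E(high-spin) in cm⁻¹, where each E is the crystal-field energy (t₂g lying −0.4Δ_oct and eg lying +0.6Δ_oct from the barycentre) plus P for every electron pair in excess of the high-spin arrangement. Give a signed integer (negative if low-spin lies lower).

High-spin: t₂g⁴ eg², CFSE = -0.4Δ_oct = -4144 cm⁻¹.
Low-spin t₂g⁶ eg⁰ gives -2.4Δ_oct = -24864 cm⁻¹, but forming 2 extra pairs costs 2P = 46560 cm⁻¹, so E(LS) = -24864 + 46560 = 21696 cm⁻¹.
E(LS) − E(HS) = 21696 − (-4144) = 25840 cm⁻¹.

25840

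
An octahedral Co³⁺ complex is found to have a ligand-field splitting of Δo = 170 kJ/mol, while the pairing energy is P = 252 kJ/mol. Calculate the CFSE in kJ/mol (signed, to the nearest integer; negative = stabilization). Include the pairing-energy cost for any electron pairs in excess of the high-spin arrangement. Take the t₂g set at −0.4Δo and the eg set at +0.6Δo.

-68

Co is in group 9, so Co³⁺ is d⁶ (9 − 3 = 6).
Δo < P, so pairing is avoided: the ground state is high-spin.
That gives t₂g⁴ eg².
Orbital CFSE = -0.4Δo = -0.4 × 170 = -68 kJ/mol.
High-spin has no excess pairs, so no pairing correction applies.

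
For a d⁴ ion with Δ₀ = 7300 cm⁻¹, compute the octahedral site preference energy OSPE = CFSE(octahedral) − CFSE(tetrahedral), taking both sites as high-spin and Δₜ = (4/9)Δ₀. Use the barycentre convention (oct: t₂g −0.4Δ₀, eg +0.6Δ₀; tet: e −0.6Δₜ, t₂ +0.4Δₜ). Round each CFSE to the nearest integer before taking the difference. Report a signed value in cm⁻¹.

Octahedral (high-spin): t₂g³ eg¹, CFSE = 3(−0.4) + 1(+0.6) = -0.6Δ₀ = -0.6 × 7300 = -4380 cm⁻¹.
Tetrahedral: e² t₂², CFSE = 2(−0.6) + 2(+0.4) = -0.4Δₜ = -0.4 × (4/9) × 7300 = -1298 cm⁻¹.
Subtracting, OSPE = -4380 − (-1298) = -3082 cm⁻¹.

-3082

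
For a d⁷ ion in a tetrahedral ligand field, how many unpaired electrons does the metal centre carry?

3

With tetrahedral geometry the complex is necessarily high-spin.
Configuration: e⁴ t₂³, giving 3 unpaired electrons.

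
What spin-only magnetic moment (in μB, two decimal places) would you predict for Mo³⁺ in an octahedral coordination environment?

Mo is in group 6, so Mo³⁺ is d³ (6 − 3 = 3).
For octahedral d³ the high- and low-spin configurations coincide.
Configuration: t₂g³ eg⁰ → 3 unpaired electrons.
μ(spin-only) = √[3(3+2)] = √15 ≈ 3.87 μB.

3.87 μB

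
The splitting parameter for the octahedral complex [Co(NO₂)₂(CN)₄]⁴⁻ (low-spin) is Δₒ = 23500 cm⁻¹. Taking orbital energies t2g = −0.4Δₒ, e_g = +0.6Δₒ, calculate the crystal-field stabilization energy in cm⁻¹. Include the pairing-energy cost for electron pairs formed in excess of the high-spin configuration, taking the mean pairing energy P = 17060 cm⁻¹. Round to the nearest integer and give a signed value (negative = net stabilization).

-25240

Ligand charges: 2×(-1) from NO₂⁻ and 4×(-1) from CN⁻ sum to -6; with overall charge -4, Co is +2.
Co is in group 9, so Co²⁺ is d⁷ (9 − 2 = 7).
Configuration: t2g^6 e_g^1.
The orbital stabilization is -1.8Δₒ = -1.8 × 23500 = -42300 cm⁻¹.
Pairing penalty: 3 pairs vs 2 in the high-spin reference → 1 extra × P = 17060 cm⁻¹.
Combining: -42300 + 17060 = -25240 cm⁻¹.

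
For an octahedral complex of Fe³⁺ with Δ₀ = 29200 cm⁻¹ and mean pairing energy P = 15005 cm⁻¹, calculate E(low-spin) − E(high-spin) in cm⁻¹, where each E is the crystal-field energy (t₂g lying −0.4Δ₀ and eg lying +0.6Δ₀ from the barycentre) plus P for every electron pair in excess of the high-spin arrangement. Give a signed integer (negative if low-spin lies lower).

-28390

Fe³⁺: group 8, so d-count = 8 − 3 = 5.
In the high-spin limit (t₂g³ eg²) the orbital term is 0.0Δ₀ = 0 cm⁻¹, with no excess pairing.
Low-spin t₂g⁵ eg⁰ gives -2.0Δ₀ = -58400 cm⁻¹, but forming 2 extra pairs costs 2P = 30010 cm⁻¹, so E(LS) = -58400 + 30010 = -28390 cm⁻¹.
E(LS) − E(HS) = -28390 − (0) = -28390 cm⁻¹.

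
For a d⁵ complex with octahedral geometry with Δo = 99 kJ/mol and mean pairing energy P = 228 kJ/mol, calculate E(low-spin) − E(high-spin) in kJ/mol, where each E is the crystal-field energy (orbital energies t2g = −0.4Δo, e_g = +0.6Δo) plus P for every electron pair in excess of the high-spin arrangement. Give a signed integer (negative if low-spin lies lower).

258

High-spin: t2g^3 e_g^2, CFSE = 0.0Δo = 0 kJ/mol.
For low-spin the configuration is t2g^5 e_g^0: orbital energy -2.0 × 99 = -198 kJ/mol, and 2 additional pairs relative to high-spin add 456 kJ/mol, giving 258 kJ/mol.
Thus E(LS) − E(HS) = 258 kJ/mol.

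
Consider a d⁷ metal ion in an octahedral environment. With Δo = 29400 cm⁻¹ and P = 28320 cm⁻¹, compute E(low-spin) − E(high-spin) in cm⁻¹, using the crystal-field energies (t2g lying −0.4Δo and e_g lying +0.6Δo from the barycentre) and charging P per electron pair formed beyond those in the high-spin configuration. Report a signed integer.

-1080

In the high-spin limit (t2g^5 e_g^2) the orbital term is -0.8Δo = -23520 cm⁻¹, with no excess pairing.
Low-spin: t2g^6 e_g^1, orbital CFSE = -1.8Δo = -52920 cm⁻¹; plus 1 excess pair × P = +28320 cm⁻¹; total -24600 cm⁻¹.
E(LS) − E(HS) = -24600 − (-23520) = -1080 cm⁻¹.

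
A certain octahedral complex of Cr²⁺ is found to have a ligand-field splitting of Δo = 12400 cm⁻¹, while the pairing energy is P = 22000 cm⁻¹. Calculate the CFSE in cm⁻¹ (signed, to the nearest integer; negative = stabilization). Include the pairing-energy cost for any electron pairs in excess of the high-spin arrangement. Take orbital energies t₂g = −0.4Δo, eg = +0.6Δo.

-7440

Cr sits in group 6; removing 2 electrons leaves Cr²⁺ with 6 − 2 = 4 d electrons.
With Δo < P the complex is high-spin.
Filling d⁴ accordingly: t₂g³ eg¹.
Orbital CFSE = -0.6Δo = -0.6 × 12400 = -7440 cm⁻¹.
High-spin has no excess pairs, so no pairing correction applies.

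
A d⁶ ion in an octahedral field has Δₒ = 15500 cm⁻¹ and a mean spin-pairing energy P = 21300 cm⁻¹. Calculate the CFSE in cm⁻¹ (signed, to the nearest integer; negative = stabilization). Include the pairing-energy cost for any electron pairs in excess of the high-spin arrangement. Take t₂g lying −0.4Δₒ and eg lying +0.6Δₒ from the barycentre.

-6200

Here Δₒ < P (15500 < 21300), so the high-spin state is favoured.
That gives t₂g⁴ eg².
Orbital CFSE = -0.4Δₒ = -0.4 × 15500 = -6200 cm⁻¹.
High-spin has no excess pairs, so no pairing correction applies.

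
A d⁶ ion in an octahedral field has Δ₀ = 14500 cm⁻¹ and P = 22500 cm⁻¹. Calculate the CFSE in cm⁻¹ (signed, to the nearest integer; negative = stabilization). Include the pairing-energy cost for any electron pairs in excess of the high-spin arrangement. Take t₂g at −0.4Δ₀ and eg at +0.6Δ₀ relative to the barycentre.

Since Δ₀ = 14500 cm⁻¹ < P = 22500 cm⁻¹, the complex adopts the high-spin configuration.
Configuration: t₂g⁴ eg².
Orbital CFSE = -0.4Δ₀ = -0.4 × 14500 = -5800 cm⁻¹.
High-spin has no excess pairs, so no pairing correction applies.

-5800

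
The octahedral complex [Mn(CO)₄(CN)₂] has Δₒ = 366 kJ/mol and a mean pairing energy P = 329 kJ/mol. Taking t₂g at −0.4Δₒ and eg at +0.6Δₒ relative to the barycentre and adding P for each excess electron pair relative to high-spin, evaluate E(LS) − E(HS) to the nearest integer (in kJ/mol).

Ligand charges: 4×(+0) from CO and 2×(-1) from CN⁻ sum to -2; with overall charge +0, Mn is +2.
Mn²⁺: group 7, so d-count = 7 − 2 = 5.
In the high-spin limit (t₂g³ eg²) the orbital term is 0.0Δₒ = 0 kJ/mol, with no excess pairing.
Low-spin: t₂g⁵ eg⁰, orbital CFSE = -2.0Δₒ = -732 kJ/mol; plus 2 excess pairs × P = +658 kJ/mol; total -74 kJ/mol.
The difference is -74 − (0) = -74 kJ/mol, so low-spin lies lower.

-74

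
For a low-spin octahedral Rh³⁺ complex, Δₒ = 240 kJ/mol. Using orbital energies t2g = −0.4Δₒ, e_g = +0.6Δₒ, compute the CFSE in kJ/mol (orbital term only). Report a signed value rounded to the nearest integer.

-576

Rh sits in group 9; removing 3 electrons leaves Rh³⁺ with 9 − 3 = 6 d electrons.
Configuration: t2g^6 e_g^0.
CFSE(orbital) = 6×(-0.4Δₒ) + 0×(0.6Δₒ) = -2.4Δₒ; with Δₒ = 240 kJ/mol that is -576 kJ/mol.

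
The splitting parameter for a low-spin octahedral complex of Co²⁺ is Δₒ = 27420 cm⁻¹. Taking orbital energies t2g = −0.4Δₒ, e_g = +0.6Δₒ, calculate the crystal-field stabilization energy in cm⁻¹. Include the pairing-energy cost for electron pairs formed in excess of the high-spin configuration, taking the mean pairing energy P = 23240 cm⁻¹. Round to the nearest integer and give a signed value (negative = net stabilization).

-26116

Co sits in group 9; removing 2 electrons leaves Co²⁺ with 9 − 2 = 7 d electrons.
Electron filling gives t2g^6 e_g^1.
The orbital stabilization is -1.8Δₒ = -1.8 × 27420 = -49356 cm⁻¹.
High-spin d⁷ would be t2g^5 e_g^2 with 2 pairs; low-spin has 3, so 1 excess pair costs +1P = +23240 cm⁻¹.
Net CFSE = -49356 + 23240 = -26116 cm⁻¹.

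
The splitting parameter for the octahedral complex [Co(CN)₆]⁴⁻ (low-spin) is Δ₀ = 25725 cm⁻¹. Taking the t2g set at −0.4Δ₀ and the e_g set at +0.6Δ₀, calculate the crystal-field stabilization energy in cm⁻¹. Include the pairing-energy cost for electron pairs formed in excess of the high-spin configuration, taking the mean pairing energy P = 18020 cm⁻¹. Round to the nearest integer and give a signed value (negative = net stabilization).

-28285

Each CN⁻ contributes -1; 6 × (-1) = -6. With overall charge -4, Co is in the +2 oxidation state.
Co is in group 9, so Co²⁺ is d⁷ (9 − 2 = 7).
Configuration: t2g^6 e_g^1.
Orbital CFSE = 6(-0.4) + 1(0.6) = -1.8Δ₀ = -1.8 × 25725 = -46305 cm⁻¹.
High-spin d⁷ would be t2g^5 e_g^2 with 2 pairs; low-spin has 3, so 1 excess pair costs +1P = +18020 cm⁻¹.
Combining: -46305 + 18020 = -28285 cm⁻¹.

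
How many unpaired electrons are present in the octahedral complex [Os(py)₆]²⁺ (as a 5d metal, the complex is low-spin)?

py is neutral, so the +2 overall charge sits on Os: oxidation state +2.
Os²⁺: group 8, so d-count = 8 − 2 = 6.
Configuration: t2g^6 e_g^0, giving 0 unpaired electrons.

0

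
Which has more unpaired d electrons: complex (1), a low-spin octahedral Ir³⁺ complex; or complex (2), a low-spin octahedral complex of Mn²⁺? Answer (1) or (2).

(2)

(1): Ir is in group 9, so Ir³⁺ is d⁶ (9 − 3 = 6); t2g^6 e_g^0 → 0 unpaired.
(2): Mn is in group 7, so Mn²⁺ is d⁵ (7 − 2 = 5); t₂g⁵ eg⁰ → 1 unpaired.
So (2) has more unpaired electrons.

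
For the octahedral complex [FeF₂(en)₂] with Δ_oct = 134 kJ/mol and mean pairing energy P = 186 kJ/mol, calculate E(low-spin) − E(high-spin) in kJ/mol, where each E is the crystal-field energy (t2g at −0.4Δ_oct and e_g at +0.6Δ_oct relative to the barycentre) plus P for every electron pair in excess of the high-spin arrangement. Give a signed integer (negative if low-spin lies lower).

104

Ligand charges: 2×(-1) from F⁻ and 2×(+0) from en sum to -2; with overall charge +0, Fe is +2.
Fe²⁺: group 8, so d-count = 8 − 2 = 6.
High-spin: t2g^4 e_g^2, CFSE = -0.4Δ_oct = -54 kJ/mol.
For low-spin the configuration is t2g^6 e_g^0: orbital energy -2.4 × 134 = -322 kJ/mol, and 2 additional pairs relative to high-spin add 372 kJ/mol, giving 50 kJ/mol.
E(LS) − E(HS) = 50 − (-54) = 104 kJ/mol.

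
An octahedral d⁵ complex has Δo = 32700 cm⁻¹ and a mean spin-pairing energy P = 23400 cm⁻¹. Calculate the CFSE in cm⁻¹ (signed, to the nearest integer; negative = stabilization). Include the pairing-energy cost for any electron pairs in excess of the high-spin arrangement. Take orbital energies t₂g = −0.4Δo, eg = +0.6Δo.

-18600

With Δo > P the complex is low-spin.
Configuration: t₂g⁵ eg⁰.
Orbital CFSE = -2.0Δo = -2.0 × 32700 = -65400 cm⁻¹.
Excess pairs vs high-spin: 2 − 0 = 2; pairing cost = +46800 cm⁻¹.
Net CFSE = -65400 + 46800 = -18600 cm⁻¹.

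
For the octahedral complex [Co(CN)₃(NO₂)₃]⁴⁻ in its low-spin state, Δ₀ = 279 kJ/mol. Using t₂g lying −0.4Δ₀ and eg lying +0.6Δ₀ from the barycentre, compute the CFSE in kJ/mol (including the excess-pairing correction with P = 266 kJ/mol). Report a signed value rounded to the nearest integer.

Ligand charges: 3×(-1) from CN⁻ and 3×(-1) from NO₂⁻ sum to -6; with overall charge -4, Co is +2.
Co sits in group 9; removing 2 electrons leaves Co²⁺ with 9 − 2 = 7 d electrons.
Electron filling gives t₂g⁶ eg¹.
The orbital stabilization is -1.8Δ₀ = -1.8 × 279 = -502 kJ/mol.
Relative to high-spin t₂g⁵ eg² (2 paired), the low-spin configuration has 1 additional pair, contributing +1 × 266 = +266 kJ/mol.
Combining: -502 + 266 = -236 kJ/mol.

-236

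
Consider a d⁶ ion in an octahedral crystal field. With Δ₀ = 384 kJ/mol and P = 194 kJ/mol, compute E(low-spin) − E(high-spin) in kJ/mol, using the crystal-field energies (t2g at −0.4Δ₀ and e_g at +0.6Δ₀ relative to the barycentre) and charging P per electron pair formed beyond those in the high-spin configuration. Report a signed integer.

In the high-spin limit (t2g^4 e_g^2) the orbital term is -0.4Δ₀ = -154 kJ/mol, with no excess pairing.
Low-spin t2g^6 e_g^0 gives -2.4Δ₀ = -922 kJ/mol, but forming 2 extra pairs costs 2P = 388 kJ/mol, so E(LS) = -922 + 388 = -534 kJ/mol.
The difference is -534 − (-154) = -380 kJ/mol, so low-spin lies lower.

-380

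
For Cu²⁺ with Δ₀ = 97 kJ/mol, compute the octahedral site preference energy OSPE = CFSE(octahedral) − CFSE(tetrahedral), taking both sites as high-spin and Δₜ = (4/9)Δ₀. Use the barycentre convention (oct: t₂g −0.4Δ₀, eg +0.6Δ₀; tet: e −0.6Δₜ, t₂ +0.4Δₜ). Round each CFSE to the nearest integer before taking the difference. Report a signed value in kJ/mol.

-41

Cu sits in group 11; removing 2 electrons leaves Cu²⁺ with 11 − 2 = 9 d electrons.
In an octahedral site d⁹ (HS) is t₂g⁶ eg³, giving CFSE(oct) = -0.6Δ₀ = -58 kJ/mol.
In a tetrahedral site the filling is e⁴ t₂⁵: CFSE(tet) = -0.4Δₜ = -0.4 × (4/9)(97) = -17 kJ/mol.
Subtracting, OSPE = -58 − (-17) = -41 kJ/mol.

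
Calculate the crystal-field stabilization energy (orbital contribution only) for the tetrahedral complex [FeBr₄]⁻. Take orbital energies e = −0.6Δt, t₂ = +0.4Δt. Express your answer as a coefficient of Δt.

0.0 Δt

Each Br⁻ contributes -1; 4 × (-1) = -4. With overall charge -1, Fe is in the +3 oxidation state.
Fe is in group 8, so Fe³⁺ is d⁵ (8 − 3 = 5).
Tetrahedral fields are weak (Δₜ ≈ 4/9 Δₒ), so electrons fill high-spin.
Configuration: e² t₂³.
CFSE = 2(-0.6Δt) + 3(0.4Δt) = -1.2Δt + 1.2Δt = 0.0Δt.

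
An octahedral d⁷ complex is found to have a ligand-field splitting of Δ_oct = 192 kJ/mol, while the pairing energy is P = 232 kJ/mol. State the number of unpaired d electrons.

Here Δ_oct < P (192 < 232), so the high-spin state is favoured.
That gives t₂g⁵ eg².
Unpaired electrons: 3.

3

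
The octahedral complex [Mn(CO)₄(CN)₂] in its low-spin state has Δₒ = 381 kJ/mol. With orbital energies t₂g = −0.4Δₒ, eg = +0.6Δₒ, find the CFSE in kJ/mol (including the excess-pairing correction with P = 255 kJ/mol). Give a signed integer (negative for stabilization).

Ligand charges: 4×(+0) from CO and 2×(-1) from CN⁻ sum to -2; with overall charge +0, Mn is +2.
Mn sits in group 7; removing 2 electrons leaves Mn²⁺ with 7 − 2 = 5 d electrons.
Electron filling gives t₂g⁵ eg⁰.
The orbital stabilization is -2.0Δₒ = -2.0 × 381 = -762 kJ/mol.
High-spin d⁵ would be t₂g³ eg² with 0 pairs; low-spin has 2, so 2 excess pairs cost +2P = +510 kJ/mol.
Overall CFSE = -762 + 510 = -252 kJ/mol.

-252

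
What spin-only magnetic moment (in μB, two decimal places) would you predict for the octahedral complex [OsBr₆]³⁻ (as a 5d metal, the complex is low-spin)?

Each Br⁻ contributes -1; 6 × (-1) = -6. With overall charge -3, Os is in the +3 oxidation state.
Os sits in group 8; removing 3 electrons leaves Os³⁺ with 8 − 3 = 5 d electrons.
Configuration: t₂g⁵ eg⁰ → 1 unpaired electron.
μ(spin-only) = √[1(1+2)] = √3 ≈ 1.73 μB.

1.73 μB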